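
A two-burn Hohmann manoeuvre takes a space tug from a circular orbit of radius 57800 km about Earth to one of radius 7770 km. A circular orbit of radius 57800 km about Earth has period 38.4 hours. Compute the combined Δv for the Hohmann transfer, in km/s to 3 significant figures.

Δv = 3.70 km/s

From Kepler's third law T² = 4π²r³/μ at r = 57800 km, T = 38.4 hours = 38.4 × 3600 s = 1.3824×10^5 s: μ = 4π²r³/T² = 3.98911×10^5 km³/s².
The Hohmann ellipse has a_t = (r₁ + r₂)/2 = 32785 km.
Circular speed at r₁: v₁ = √(μ/r₁) = √(3.98911×10^5/57800) = 2.627 km/s.
Transfer-orbit speed at r₁ (v² = μ(2/r − 1/a)): v_a = √[μ(2/r₁ − 1/a_t)] = 1.279 km/s.
First burn Δv₁ = |v_a − v₁| = 1.348 km/s.
At r₂, v₂ = √(μ/r₂) = 7.165 km/s.
Transfer-orbit speed at r₂: v_p = √[μ(2/r₂ − 1/a_t)] = 9.514 km/s.
Second burn Δv₂ = |v₂ − v_p| = 2.349 km/s.
Total Δv = Δv₁ + Δv₂ = 3.697 km/s.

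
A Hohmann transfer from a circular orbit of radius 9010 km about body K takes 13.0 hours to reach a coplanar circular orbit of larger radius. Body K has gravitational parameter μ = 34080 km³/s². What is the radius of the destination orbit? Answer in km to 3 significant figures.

r₂ = 30200 km

Transfer time t = 13.0 hours = 46800 s, and t = π√(a_t³/μ).
So a_t = (μ t²/π²)^(1/3) = (34080 × (46800)² / π²)^(1/3) = 19629 km.
Since a_t = (r₁ + r₂)/2, r₂ = 2a_t − r₁ = 2×19629 − 9010 = 30248 km.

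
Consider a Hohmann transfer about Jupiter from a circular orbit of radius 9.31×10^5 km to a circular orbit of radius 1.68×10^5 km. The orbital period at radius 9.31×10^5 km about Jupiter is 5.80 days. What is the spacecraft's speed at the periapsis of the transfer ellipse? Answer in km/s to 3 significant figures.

v = 35.8 km/s

From Kepler's third law T² = 4π²r³/μ at r = 9.31×10^5 km, T = 5.80 days = 5.80 × 86400 s = 5.0112×10^5 s: μ = 4π²r³/T² = 1.26860×10^8 km³/s².
Semi-major axis of the transfer orbit: a_t = (9.310×10^5 + 1.680×10^5)/2 = 5.495×10^5 km.
At periapsis, r = 1.680×10^5 km.
Applying v² = μ(2/r − 1/a_t): v = 35.77 km/s.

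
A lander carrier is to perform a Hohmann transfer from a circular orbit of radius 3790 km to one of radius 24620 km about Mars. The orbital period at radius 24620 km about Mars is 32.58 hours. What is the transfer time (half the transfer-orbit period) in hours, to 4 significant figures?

From Kepler's third law T² = 4π²r³/μ at r = 24620 km, T = 32.58 hours = 32.58 × 3600 s = 1.17288×10^5 s: μ = 4π²r³/T² = 42826.9 km³/s².
Semi-major axis of the transfer orbit: a_t = (3790 + 24620)/2 = 14205 km.
Half the transfer-orbit period gives t = π√(a_t³/μ) = 25700 s.
Converting: 25700 s ÷ 3600 s/hour = 7.139 hours.

t = 7.139 hours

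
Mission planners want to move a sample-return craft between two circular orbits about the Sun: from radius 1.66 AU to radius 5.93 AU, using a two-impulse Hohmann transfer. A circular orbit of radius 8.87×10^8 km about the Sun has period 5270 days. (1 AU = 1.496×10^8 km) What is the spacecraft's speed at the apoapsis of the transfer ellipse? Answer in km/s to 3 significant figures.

From Kepler's third law T² = 4π²r³/μ at r = 8.87×10^8 km, T = 5270 days = 5270 × 86400 s = 4.55328×10^8 s: μ = 4π²r³/T² = 1.32887×10^11 km³/s².
In km: r₁ = 1.66 × 1.496×10^8 = 2.48336×10^8 km; r₂ = 5.93 × 1.496×10^8 = 8.87128×10^8 km.
Transfer-ellipse semi-major axis a_t = (r₁ + r₂)/2 = (2.48336×10^8 + 8.87128×10^8)/2 = 5.67732×10^8 km.
The apoapsis of the transfer ellipse is at r = 8.87128×10^8 km.
Vis-viva: v = √[μ(2/r − 1/a_t)] = √[1.32887×10^11 × (2/8.87128×10^8 − 1/5.67732×10^8)] = 8.095 km/s.

v = 8.09 km/s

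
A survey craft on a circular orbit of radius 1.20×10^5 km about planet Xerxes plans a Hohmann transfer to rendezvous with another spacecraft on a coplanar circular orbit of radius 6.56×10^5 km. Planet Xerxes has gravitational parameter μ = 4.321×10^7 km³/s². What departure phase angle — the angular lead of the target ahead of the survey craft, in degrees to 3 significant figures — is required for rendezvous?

Semi-major axis of the transfer orbit: a_t = (1.200×10^5 + 6.560×10^5)/2 = 3.880×10^5 km.
Transfer time t = π√(a_t³/μ) = 1.155×10^5 s.
Target angular speed ω₂ = √(μ/r₂³) = 1.237×10^-5 rad/s.
Angle swept by the target during transfer: ω₂·t = 1.429 rad = 81.88°.
Arrival is 180° from departure on the ellipse, so φ = 180° − 81.88° = 98.1°.

φ = 98.1°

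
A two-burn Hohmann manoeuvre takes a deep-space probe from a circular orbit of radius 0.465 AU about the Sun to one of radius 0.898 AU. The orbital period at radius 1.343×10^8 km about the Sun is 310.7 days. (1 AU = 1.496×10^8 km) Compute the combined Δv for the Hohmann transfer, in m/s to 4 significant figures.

Δv = 11930 m/s

From Kepler's third law T² = 4π²r³/μ at r = 1.343×10^8 km, T = 310.7 days = 310.7 × 86400 s = 2.684448×10^7 s: μ = 4π²r³/T² = 1.32702×10^11 km³/s².
In km: r₁ = 0.465 × 1.496×10^8 = 6.9564×10^7 km; r₂ = 0.898 × 1.496×10^8 = 1.343408×10^8 km.
Transfer-ellipse semi-major axis a_t = (r₁ + r₂)/2 = (6.9564×10^7 + 1.343408×10^8)/2 = 1.019524×10^8 km.
At r₁ the circular-orbit speed is v₁ = √(μ/r₁) = 43.68 km/s.
On the transfer ellipse at r₁, vis-viva gives v_p = √[μ(2/r₁ − 1/a_t)] = 50.14 km/s.
First burn Δv₁ = |v_p − v₁| = 6.460 km/s.
At r₂, v₂ = √(μ/r₂) = 31.429 km/s.
Transfer-orbit speed at r₂: v_a = √[μ(2/r₂ − 1/a_t)] = 25.961 km/s.
Second burn Δv₂ = |v₂ − v_a| = 5.468 km/s.
Δv = Δv₁ + Δv₂ = 6.460 + 5.468 = 11.93 km/s.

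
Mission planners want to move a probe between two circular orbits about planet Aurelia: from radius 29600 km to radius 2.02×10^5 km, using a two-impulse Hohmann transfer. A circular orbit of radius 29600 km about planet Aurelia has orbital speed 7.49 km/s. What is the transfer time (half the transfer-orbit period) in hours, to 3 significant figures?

t = 26.7 hours

From the circular-orbit relation v² = μ/r at r = 29600 km: μ = v²r = (7.49)² × 29600 = 1.66056×10^6 km³/s².
Semi-major axis of the transfer orbit: a_t = (29600 + 2.020×10^5)/2 = 1.158×10^5 km.
Transfer time t = π√(a_t³/μ) = π√((1.158×10^5)³ / 1.66056×10^6) = 96070 s.
Converting: 96070 s ÷ 3600 s/hour = 26.7 hours.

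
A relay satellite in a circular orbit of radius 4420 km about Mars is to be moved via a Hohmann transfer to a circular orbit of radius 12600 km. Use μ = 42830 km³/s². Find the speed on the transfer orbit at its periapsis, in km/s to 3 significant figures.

The Hohmann ellipse has a_t = (r₁ + r₂)/2 = 8510 km.
The periapsis of the transfer ellipse is at r = 4420 km.
From the vis-viva equation, v = √[μ(2/r − 1/a_t)] = 3.788 km/s.

v = 3.79 km/s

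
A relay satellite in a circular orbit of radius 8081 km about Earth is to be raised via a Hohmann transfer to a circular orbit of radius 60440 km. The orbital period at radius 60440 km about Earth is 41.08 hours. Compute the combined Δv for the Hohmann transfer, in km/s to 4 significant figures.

From Kepler's third law T² = 4π²r³/μ at r = 60440 km, T = 41.08 hours = 41.08 × 3600 s = 1.47888×10^5 s: μ = 4π²r³/T² = 3.98536×10^5 km³/s².
The Hohmann ellipse has a_t = (r₁ + r₂)/2 = 34260.5 km.
Circular speed at r₁: v₁ = √(μ/r₁) = √(3.98536×10^5/8081) = 7.023 km/s.
On the transfer ellipse at r₁, vis-viva gives v_p = √[μ(2/r₁ − 1/a_t)] = 9.328 km/s.
First burn Δv₁ = |v_p − v₁| = 2.305 km/s.
Circular speed at r₂: v₂ = √(μ/r₂) = 2.568 km/s.
Transfer-orbit speed at r₂: v_a = √[μ(2/r₂ − 1/a_t)] = 1.247 km/s.
Second burn Δv₂ = |v₂ − v_a| = 1.321 km/s.
Total Δv = Δv₁ + Δv₂ = 3.626 km/s.

Δv = 3.626 km/s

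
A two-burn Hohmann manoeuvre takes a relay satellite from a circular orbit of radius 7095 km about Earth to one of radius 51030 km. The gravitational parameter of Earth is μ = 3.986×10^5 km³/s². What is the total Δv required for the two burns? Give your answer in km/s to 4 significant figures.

Δv = 3.851 km/s

The Hohmann ellipse has a_t = (r₁ + r₂)/2 = 29062.5 km.
At r₁ the circular-orbit speed is v₁ = √(μ/r₁) = 7.495 km/s.
On the transfer ellipse at r₁, vis-viva equation gives v_p = √[μ(2/r₁ − 1/a_t)] = 9.932 km/s.
First burn Δv₁ = |v_p − v₁| = 2.437 km/s.
Circular speed at r₂: v₂ = √(μ/r₂) = 2.795 km/s.
Transfer-orbit speed at r₂: v_a = √[μ(2/r₂ − 1/a_t)] = 1.381 km/s.
Second burn Δv₂ = |v₂ − v_a| = 1.414 km/s.
Total Δv = Δv₁ + Δv₂ = 3.851 km/s.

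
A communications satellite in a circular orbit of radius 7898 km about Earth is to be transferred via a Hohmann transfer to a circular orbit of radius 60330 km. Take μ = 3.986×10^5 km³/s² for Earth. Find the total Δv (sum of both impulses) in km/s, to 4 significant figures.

Δv = 3.677 km/s

Transfer-ellipse semi-major axis a_t = (r₁ + r₂)/2 = (7898 + 60330)/2 = 34114 km.
Circular speed at r₁: v₁ = √(μ/r₁) = √(3.986×10^5/7898) = 7.104 km/s.
Transfer-orbit speed at r₁ (vis-viva equation): v_p = √[μ(2/r₁ − 1/a_t)] = 9.447 km/s.
First burn Δv₁ = |v_p − v₁| = 2.343 km/s.
At r₂, v₂ = √(μ/r₂) = 2.5704 km/s.
Transfer-orbit speed at r₂: v_a = √[μ(2/r₂ − 1/a_t)] = 1.2368 km/s.
Second burn Δv₂ = |v₂ − v_a| = 1.334 km/s.
Δv = Δv₁ + Δv₂ = 2.343 + 1.334 = 3.677 km/s.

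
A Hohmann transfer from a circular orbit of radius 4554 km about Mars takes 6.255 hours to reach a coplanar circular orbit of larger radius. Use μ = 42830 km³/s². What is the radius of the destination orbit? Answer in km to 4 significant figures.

Transfer time t = 6.255 hours = 22518 s, and t = π√(a_t³/μ).
So a_t = (μ t²/π²)^(1/3) = (42830 × (22518)² / π²)^(1/3) = 13007 km.
Since a_t = (r₁ + r₂)/2, r₂ = 2a_t − r₁ = 2×13007 − 4554 = 21460 km.

r₂ = 21460 km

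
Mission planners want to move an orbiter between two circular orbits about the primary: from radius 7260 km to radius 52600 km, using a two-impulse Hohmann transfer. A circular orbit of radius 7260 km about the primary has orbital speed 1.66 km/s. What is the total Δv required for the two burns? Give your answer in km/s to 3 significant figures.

From the circular-orbit relation v² = μ/r at r = 7260 km: μ = v²r = (1.66)² × 7260 = 20005.7 km³/s².
Transfer-ellipse semi-major axis a_t = (r₁ + r₂)/2 = (7260 + 52600)/2 = 29930 km.
Circular speed at r₁: v₁ = √(μ/r₁) = √(20005.7/7260) = 1.6600 km/s.
Transfer-orbit speed at r₁ (vis-viva equation): v_p = √[μ(2/r₁ − 1/a_t)] = 2.2006 km/s.
First burn Δv₁ = |v_p − v₁| = 0.5406 km/s.
Circular speed at r₂: v₂ = √(μ/r₂) = 0.6167 km/s.
Transfer-orbit speed at r₂: v_a = √[μ(2/r₂ − 1/a_t)] = 0.3037 km/s.
Second burn Δv₂ = |v₂ − v_a| = 0.3130 km/s.
Δv = Δv₁ + Δv₂ = 0.5406 + 0.3130 = 0.8536 km/s.

Δv = 0.854 km/s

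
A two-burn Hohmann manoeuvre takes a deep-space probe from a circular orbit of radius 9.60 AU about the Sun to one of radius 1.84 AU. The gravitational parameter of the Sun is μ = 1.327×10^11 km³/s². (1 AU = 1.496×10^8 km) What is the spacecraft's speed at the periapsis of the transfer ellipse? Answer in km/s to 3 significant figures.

In km: r₁ = 9.60 × 1.496×10^8 = 1.43616×10^9 km; r₂ = 1.84 × 1.496×10^8 = 2.75264×10^8 km.
Transfer-ellipse semi-major axis a_t = (r₁ + r₂)/2 = (1.43616×10^9 + 2.75264×10^8)/2 = 8.55712×10^8 km.
At periapsis, r = 2.75264×10^8 km.
From the vis-viva equation, v = √[μ(2/r − 1/a_t)] = 28.44 km/s.

v = 28.4 km/s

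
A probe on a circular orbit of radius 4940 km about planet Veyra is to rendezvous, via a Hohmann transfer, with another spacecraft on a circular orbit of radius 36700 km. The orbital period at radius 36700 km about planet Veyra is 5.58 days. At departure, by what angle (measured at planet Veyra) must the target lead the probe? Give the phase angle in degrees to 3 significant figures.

φ = 103°

From Kepler's third law T² = 4π²r³/μ at r = 36700 km, T = 5.58 days = 5.58 × 86400 s = 4.82112×10^5 s: μ = 4π²r³/T² = 8395.80 km³/s².
Transfer-ellipse semi-major axis a_t = (r₁ + r₂)/2 = (4940 + 36700)/2 = 20820 km.
The half-period of the transfer ellipse is t = π√(a_t³/μ) = 1.0300×10^5 s.
The target's mean motion on its circular orbit is ω₂ = √(μ/r₂³) = 1.3033×10^-5 rad/s.
Angle swept by the target during transfer: ω₂·t = 1.3424 rad = 76.91°.
Arrival is 180° from departure on the ellipse, so φ = 180° − 76.91° = 103°.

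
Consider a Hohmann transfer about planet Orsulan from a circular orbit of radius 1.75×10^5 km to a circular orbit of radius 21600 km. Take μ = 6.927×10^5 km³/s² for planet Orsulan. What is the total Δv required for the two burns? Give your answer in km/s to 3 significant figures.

Δv = 2.95 km/s

Semi-major axis of the transfer orbit: a_t = (1.750×10^5 + 21600)/2 = 98300 km.
Circular speed at r₁: v₁ = √(μ/r₁) = √(6.927×10^5/1.750×10^5) = 1.990 km/s.
Transfer-orbit speed at r₁ (v² = μ(2/r − 1/a)): v_a = √[μ(2/r₁ − 1/a_t)] = 0.9326 km/s.
First burn Δv₁ = |v_a − v₁| = 1.057 km/s.
Circular speed at r₂: v₂ = √(μ/r₂) = 5.663 km/s.
Transfer-orbit speed at r₂: v_p = √[μ(2/r₂ − 1/a_t)] = 7.556 km/s.
Second burn Δv₂ = |v₂ − v_p| = 1.893 km/s.
Δv = Δv₁ + Δv₂ = 1.057 + 1.893 = 2.950 km/s.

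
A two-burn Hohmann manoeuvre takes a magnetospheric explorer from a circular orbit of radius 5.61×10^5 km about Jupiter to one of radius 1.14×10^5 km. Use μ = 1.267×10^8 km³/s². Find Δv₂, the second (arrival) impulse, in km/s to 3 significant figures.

Δv₂ = 9.64 km/s

Semi-major axis of the transfer orbit: a_t = (5.610×10^5 + 1.140×10^5)/2 = 3.375×10^5 km.
Circular speed at r = 1.140×10^5 km: v_c = √(μ/r) = 33.3377 km/s.
Vis-viva on the transfer ellipse at r = 1.140×10^5 km gives v_t = √[μ(2/r − 1/a_t)] = 42.9814 km/s.
Δv₂ = |v_t − v_c| = |42.9814 − 33.3377| = 9.644 km/s.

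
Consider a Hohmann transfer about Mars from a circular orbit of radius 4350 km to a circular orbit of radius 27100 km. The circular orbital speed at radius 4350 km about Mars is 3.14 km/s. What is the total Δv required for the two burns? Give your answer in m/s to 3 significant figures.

From the circular-orbit relation v² = μ/r at r = 4350 km: μ = v²r = (3.14)² × 4350 = 42889.3 km³/s².
Transfer-ellipse semi-major axis a_t = (r₁ + r₂)/2 = (4350 + 27100)/2 = 15725 km.
Circular speed at r₁: v₁ = √(μ/r₁) = √(42889.3/4350) = 3.1400 km/s.
Transfer-orbit speed at r₁ (v² = μ(2/r − 1/a)): v_p = √[μ(2/r₁ − 1/a_t)] = 4.1221 km/s.
First burn Δv₁ = |v_p − v₁| = 0.98210 km/s.
Circular speed at r₂: v₂ = √(μ/r₂) = 1.25803 km/s.
Transfer-orbit speed at r₂: v_a = √[μ(2/r₂ − 1/a_t)] = 0.661666 km/s.
Second burn Δv₂ = |v₂ − v_a| = 0.59636 km/s.
Total Δv = Δv₁ + Δv₂ = 1.578 km/s.

Δv = 1580 m/s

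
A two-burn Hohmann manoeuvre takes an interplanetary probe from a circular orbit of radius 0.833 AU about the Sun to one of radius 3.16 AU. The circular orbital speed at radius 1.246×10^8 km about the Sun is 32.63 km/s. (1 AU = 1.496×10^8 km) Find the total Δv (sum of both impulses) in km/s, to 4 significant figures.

From the circular-orbit relation v² = μ/r at r = 1.246×10^8 km: μ = v²r = (32.63)² × 1.246×10^8 = 1.32664×10^11 km³/s².
In km: r₁ = 0.833 × 1.496×10^8 = 1.246168×10^8 km; r₂ = 3.16 × 1.496×10^8 = 4.72736×10^8 km.
The Hohmann ellipse has a_t = (r₁ + r₂)/2 = 2.986764×10^8 km.
At r₁ the circular-orbit speed is v₁ = √(μ/r₁) = 32.6278 km/s.
Transfer-orbit speed at r₁ (vis-viva equation): v_p = √[μ(2/r₁ − 1/a_t)] = 41.0484 km/s.
First burn Δv₁ = |v_p − v₁| = 8.421 km/s.
Circular speed at r₂: v₂ = √(μ/r₂) = 16.752 km/s.
Transfer-orbit speed at r₂: v_a = √[μ(2/r₂ − 1/a_t)] = 10.821 km/s.
Second burn Δv₂ = |v₂ − v_a| = 5.931 km/s.
Total Δv = Δv₁ + Δv₂ = 14.35 km/s.

Δv = 14.35 km/s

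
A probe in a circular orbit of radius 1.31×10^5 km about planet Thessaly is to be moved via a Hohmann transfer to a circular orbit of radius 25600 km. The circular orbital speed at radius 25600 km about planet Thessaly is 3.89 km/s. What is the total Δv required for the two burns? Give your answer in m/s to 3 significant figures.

Δv = 1880 m/s

From the circular-orbit relation v² = μ/r at r = 25600 km: μ = v²r = (3.89)² × 25600 = 3.87382×10^5 km³/s².
Semi-major axis of the transfer orbit: a_t = (1.310×10^5 + 25600)/2 = 78300 km.
Circular speed at r₁: v₁ = √(μ/r₁) = √(3.87382×10^5/1.310×10^5) = 1.71963 km/s.
On the transfer ellipse at r₁, v² = μ(2/r − 1/a) gives v_a = √[μ(2/r₁ − 1/a_t)] = 0.983271 km/s.
First burn Δv₁ = |v_a − v₁| = 0.7364 km/s.
At r₂, v₂ = √(μ/r₂) = 3.890 km/s.
Transfer-orbit speed at r₂: v_p = √[μ(2/r₂ − 1/a_t)] = 5.032 km/s.
Second burn Δv₂ = |v₂ − v_p| = 1.142 km/s.
Δv = Δv₁ + Δv₂ = 0.7364 + 1.142 = 1.878 km/s.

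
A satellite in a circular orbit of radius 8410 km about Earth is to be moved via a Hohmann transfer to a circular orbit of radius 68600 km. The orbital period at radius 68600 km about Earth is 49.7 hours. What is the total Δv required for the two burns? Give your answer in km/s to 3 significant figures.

From Kepler's third law T² = 4π²r³/μ at r = 68600 km, T = 49.7 hours = 49.7 × 3600 s = 1.7892×10^5 s: μ = 4π²r³/T² = 3.98120×10^5 km³/s².
Transfer-ellipse semi-major axis a_t = (r₁ + r₂)/2 = (8410 + 68600)/2 = 38505 km.
At r₁ the circular-orbit speed is v₁ = √(μ/r₁) = 6.8803 km/s.
Transfer-orbit speed at r₁ (v² = μ(2/r − 1/a)): v_p = √[μ(2/r₁ − 1/a_t)] = 9.1836 km/s.
First burn Δv₁ = |v_p − v₁| = 2.303 km/s.
At r₂, v₂ = √(μ/r₂) = 2.409 km/s.
Transfer-orbit speed at r₂: v_a = √[μ(2/r₂ − 1/a_t)] = 1.126 km/s.
Second burn Δv₂ = |v₂ − v_a| = 1.283 km/s.
Δv = Δv₁ + Δv₂ = 2.303 + 1.283 = 3.586 km/s.

Δv = 3.59 km/s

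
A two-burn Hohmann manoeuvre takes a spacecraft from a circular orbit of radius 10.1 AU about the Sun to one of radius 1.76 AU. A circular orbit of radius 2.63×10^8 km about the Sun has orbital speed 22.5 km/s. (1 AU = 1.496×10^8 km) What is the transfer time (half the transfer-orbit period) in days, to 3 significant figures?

From the circular-orbit relation v² = μ/r at r = 2.63×10^8 km: μ = v²r = (22.5)² × 2.63×10^8 = 1.33144×10^11 km³/s².
In km: r₁ = 10.1 × 1.496×10^8 = 1.51096×10^9 km; r₂ = 1.76 × 1.496×10^8 = 2.63296×10^8 km.
The Hohmann ellipse has a_t = (r₁ + r₂)/2 = 8.87128×10^8 km.
Transfer time t = π√(a_t³/μ) = π√((8.87128×10^8)³ / 1.33144×10^11) = 2.275×10^8 s.
Converting: 2.275×10^8 s ÷ 86400 s/day = 2630 days.

t = 2630 days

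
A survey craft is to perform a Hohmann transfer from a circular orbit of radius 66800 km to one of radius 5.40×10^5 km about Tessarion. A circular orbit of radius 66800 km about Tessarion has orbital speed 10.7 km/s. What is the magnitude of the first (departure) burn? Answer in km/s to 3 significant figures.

From the circular-orbit relation v² = μ/r at r = 66800 km: μ = v²r = (10.7)² × 66800 = 7.64793×10^6 km³/s².
Semi-major axis of the transfer orbit: a_t = (66800 + 5.400×10^5)/2 = 3.034×10^5 km.
On the circular orbit at r = 66800 km, v_c = √(μ/r) = 10.700 km/s.
Vis-viva on the transfer ellipse at r = 66800 km gives v_t = √[μ(2/r − 1/a_t)] = 14.275 km/s.
Δv₁ = |v_t − v_c| = |14.275 − 10.700| = 3.575 km/s.

Δv₁ = 3.57 km/s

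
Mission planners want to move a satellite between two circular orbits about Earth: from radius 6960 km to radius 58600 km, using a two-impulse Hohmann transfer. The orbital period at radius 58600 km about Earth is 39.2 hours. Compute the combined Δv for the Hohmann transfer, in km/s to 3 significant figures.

From Kepler's third law T² = 4π²r³/μ at r = 58600 km, T = 39.2 hours = 39.2 × 3600 s = 1.4112×10^5 s: μ = 4π²r³/T² = 3.98910×10^5 km³/s².
Transfer-ellipse semi-major axis a_t = (r₁ + r₂)/2 = (6960 + 58600)/2 = 32780 km.
Circular speed at r₁: v₁ = √(μ/r₁) = √(3.98910×10^5/6960) = 7.570649 km/s.
On the transfer ellipse at r₁, vis-viva gives v_p = √[μ(2/r₁ − 1/a_t)] = 10.12226 km/s.
First burn Δv₁ = |v_p − v₁| = 2.55161 km/s.
At r₂, v₂ = √(μ/r₂) = 2.6090891 km/s.
Transfer-orbit speed at r₂: v_a = √[μ(2/r₂ − 1/a_t)] = 1.2022342 km/s.
Second burn Δv₂ = |v₂ − v_a| = 1.40685 km/s.
Total Δv = Δv₁ + Δv₂ = 3.958 km/s.

Δv = 3.96 km/s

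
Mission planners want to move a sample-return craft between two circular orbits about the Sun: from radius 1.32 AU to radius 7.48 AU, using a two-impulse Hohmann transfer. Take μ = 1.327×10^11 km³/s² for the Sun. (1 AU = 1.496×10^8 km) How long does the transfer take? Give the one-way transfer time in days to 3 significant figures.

t = 1690 days

In km: r₁ = 1.32 × 1.496×10^8 = 1.97472×10^8 km; r₂ = 7.48 × 1.496×10^8 = 1.119008×10^9 km.
Transfer-ellipse semi-major axis a_t = (r₁ + r₂)/2 = (1.97472×10^8 + 1.119008×10^9)/2 = 6.5824×10^8 km.
By Kepler's third law the transfer-orbit period is T = 2π√(a_t³/μ), so t = T/2 = 1.456×10^8 s.
Converting: 1.456×10^8 s ÷ 86400 s/day = 1690 days.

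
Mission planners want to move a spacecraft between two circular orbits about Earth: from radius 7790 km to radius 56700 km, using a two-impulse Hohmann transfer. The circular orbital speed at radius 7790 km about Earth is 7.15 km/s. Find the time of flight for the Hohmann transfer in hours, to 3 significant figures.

From the circular-orbit relation v² = μ/r at r = 7790 km: μ = v²r = (7.15)² × 7790 = 3.98244×10^5 km³/s².
Transfer-ellipse semi-major axis a_t = (r₁ + r₂)/2 = (7790 + 56700)/2 = 32245 km.
Transfer time t = π√(a_t³/μ) = π√((32245)³ / 3.98244×10^5) = 28820 s.
Converting: 28820 s ÷ 3600 s/hour = 8.01 hours.

t = 8.01 hours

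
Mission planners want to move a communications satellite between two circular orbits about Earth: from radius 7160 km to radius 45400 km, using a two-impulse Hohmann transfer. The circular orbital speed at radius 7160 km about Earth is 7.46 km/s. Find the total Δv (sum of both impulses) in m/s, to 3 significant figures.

Δv = 3760 m/s

From the circular-orbit relation v² = μ/r at r = 7160 km: μ = v²r = (7.46)² × 7160 = 3.98465×10^5 km³/s².
The Hohmann ellipse has a_t = (r₁ + r₂)/2 = 26280 km.
At r₁ the circular-orbit speed is v₁ = √(μ/r₁) = 7.460 km/s.
On the transfer ellipse at r₁, v² = μ(2/r − 1/a) gives v_p = √[μ(2/r₁ − 1/a_t)] = 9.805 km/s.
First burn Δv₁ = |v_p − v₁| = 2.345 km/s.
Circular speed at r₂: v₂ = √(μ/r₂) = 2.9626 km/s.
Transfer-orbit speed at r₂: v_a = √[μ(2/r₂ − 1/a_t)] = 1.5464 km/s.
Second burn Δv₂ = |v₂ − v_a| = 1.416 km/s.
Total Δv = Δv₁ + Δv₂ = 3.761 km/s.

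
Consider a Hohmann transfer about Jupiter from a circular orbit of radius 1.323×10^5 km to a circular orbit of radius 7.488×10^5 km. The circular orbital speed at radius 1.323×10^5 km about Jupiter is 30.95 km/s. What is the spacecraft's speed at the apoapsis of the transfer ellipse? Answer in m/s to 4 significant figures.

From the circular-orbit relation v² = μ/r at r = 1.323×10^5 km: μ = v²r = (30.95)² × 1.323×10^5 = 1.26731×10^8 km³/s².
The Hohmann ellipse has a_t = (r₁ + r₂)/2 = 4.4055×10^5 km.
The apoapsis of the transfer ellipse is at r = 7.488×10^5 km.
Vis-viva: v = √[μ(2/r − 1/a_t)] = √[1.26731×10^8 × (2/7.488×10^5 − 1/4.4055×10^5)] = 7.129 km/s.

v = 7129 m/s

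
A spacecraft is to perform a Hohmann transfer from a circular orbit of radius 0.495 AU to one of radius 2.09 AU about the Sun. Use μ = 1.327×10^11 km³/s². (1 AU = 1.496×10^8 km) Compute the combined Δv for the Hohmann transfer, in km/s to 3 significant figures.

Δv = 19.4 km/s

In km: r₁ = 0.495 × 1.496×10^8 = 7.4052×10^7 km; r₂ = 2.09 × 1.496×10^8 = 3.12664×10^8 km.
Semi-major axis of the transfer orbit: a_t = (7.4052×10^7 + 3.12664×10^8)/2 = 1.93358×10^8 km.
At r₁ the circular-orbit speed is v₁ = √(μ/r₁) = 42.33 km/s.
On the transfer ellipse at r₁, vis-viva gives v_p = √[μ(2/r₁ − 1/a_t)] = 53.83 km/s.
First burn Δv₁ = |v_p − v₁| = 11.50 km/s.
Circular speed at r₂: v₂ = √(μ/r₂) = 20.601 km/s.
Transfer-orbit speed at r₂: v_a = √[μ(2/r₂ − 1/a_t)] = 12.749 km/s.
Second burn Δv₂ = |v₂ − v_a| = 7.852 km/s.
Total Δv = Δv₁ + Δv₂ = 19.35 km/s.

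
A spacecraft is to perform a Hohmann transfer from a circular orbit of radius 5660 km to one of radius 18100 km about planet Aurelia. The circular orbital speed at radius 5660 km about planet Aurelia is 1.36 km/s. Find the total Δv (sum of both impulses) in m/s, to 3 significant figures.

From the circular-orbit relation v² = μ/r at r = 5660 km: μ = v²r = (1.36)² × 5660 = 10468.7 km³/s².
Semi-major axis of the transfer orbit: a_t = (5660 + 18100)/2 = 11880 km.
At r₁ the circular-orbit speed is v₁ = √(μ/r₁) = 1.3600 km/s.
On the transfer ellipse at r₁, vis-viva equation gives v_p = √[μ(2/r₁ − 1/a_t)] = 1.6787 km/s.
First burn Δv₁ = |v_p − v₁| = 0.3187 km/s.
At r₂, v₂ = √(μ/r₂) = 0.7605 km/s.
Transfer-orbit speed at r₂: v_a = √[μ(2/r₂ − 1/a_t)] = 0.5249 km/s.
Second burn Δv₂ = |v₂ − v_a| = 0.2356 km/s.
Δv = Δv₁ + Δv₂ = 0.3187 + 0.2356 = 0.5543 km/s.

Δv = 554 m/s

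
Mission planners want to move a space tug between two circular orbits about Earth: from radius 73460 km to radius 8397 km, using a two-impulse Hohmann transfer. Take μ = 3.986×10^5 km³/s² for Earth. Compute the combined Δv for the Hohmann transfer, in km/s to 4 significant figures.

Δv = 3.615 km/s

Transfer-ellipse semi-major axis a_t = (r₁ + r₂)/2 = (73460 + 8397)/2 = 40928.5 km.
At r₁ the circular-orbit speed is v₁ = √(μ/r₁) = 2.329 km/s.
Transfer-orbit speed at r₁ (vis-viva): v_a = √[μ(2/r₁ − 1/a_t)] = 1.055 km/s.
First burn Δv₁ = |v_a − v₁| = 1.274 km/s.
Circular speed at r₂: v₂ = √(μ/r₂) = 6.8898 km/s.
Transfer-orbit speed at r₂: v_p = √[μ(2/r₂ − 1/a_t)] = 9.2304 km/s.
Second burn Δv₂ = |v₂ − v_p| = 2.341 km/s.
Total Δv = Δv₁ + Δv₂ = 3.615 km/s.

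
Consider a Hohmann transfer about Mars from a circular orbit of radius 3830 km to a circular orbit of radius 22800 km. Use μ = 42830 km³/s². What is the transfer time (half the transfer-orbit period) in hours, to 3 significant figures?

Transfer-ellipse semi-major axis a_t = (r₁ + r₂)/2 = (3830 + 22800)/2 = 13315 km.
Half the transfer-orbit period gives t = π√(a_t³/μ) = 23320 s.
Converting: 23320 s ÷ 3600 s/hour = 6.48 hours.

t = 6.48 hours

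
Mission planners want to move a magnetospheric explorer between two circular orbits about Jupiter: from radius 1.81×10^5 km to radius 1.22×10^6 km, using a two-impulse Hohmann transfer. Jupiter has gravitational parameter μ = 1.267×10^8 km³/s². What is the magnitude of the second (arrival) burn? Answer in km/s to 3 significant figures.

The Hohmann ellipse has a_t = (r₁ + r₂)/2 = 7.005×10^5 km.
Circular speed at r = 1.220×10^6 km: v_c = √(μ/r) = 10.191 km/s.
Vis-viva on the transfer ellipse at r = 1.220×10^6 km gives v_t = √[μ(2/r − 1/a_t)] = 5.1802 km/s.
Δv₂ = |v_t − v_c| = |5.1802 − 10.191| = 5.011 km/s.

Δv₂ = 5.01 km/s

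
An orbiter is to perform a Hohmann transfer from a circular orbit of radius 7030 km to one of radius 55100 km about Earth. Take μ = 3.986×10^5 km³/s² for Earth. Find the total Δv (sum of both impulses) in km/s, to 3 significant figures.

Transfer-ellipse semi-major axis a_t = (r₁ + r₂)/2 = (7030 + 55100)/2 = 31065 km.
Circular speed at r₁: v₁ = √(μ/r₁) = √(3.986×10^5/7030) = 7.52993 km/s.
Transfer-orbit speed at r₁ (vis-viva): v_p = √[μ(2/r₁ − 1/a_t)] = 10.0284 km/s.
First burn Δv₁ = |v_p − v₁| = 2.4985 km/s.
Circular speed at r₂: v₂ = √(μ/r₂) = 2.6896 km/s.
Transfer-orbit speed at r₂: v_a = √[μ(2/r₂ − 1/a_t)] = 1.2795 km/s.
Second burn Δv₂ = |v₂ − v_a| = 1.4101 km/s.
Δv = Δv₁ + Δv₂ = 2.4985 + 1.4101 = 3.909 km/s.

Δv = 3.91 km/s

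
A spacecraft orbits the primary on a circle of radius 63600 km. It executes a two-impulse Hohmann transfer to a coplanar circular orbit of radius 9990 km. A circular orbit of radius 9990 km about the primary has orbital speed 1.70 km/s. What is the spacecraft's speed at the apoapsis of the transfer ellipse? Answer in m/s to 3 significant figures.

From the circular-orbit relation v² = μ/r at r = 9990 km: μ = v²r = (1.70)² × 9990 = 28871.1 km³/s².
Semi-major axis of the transfer orbit: a_t = (63600 + 9990)/2 = 36795 km.
At apoapsis, r = 63600 km.
Applying v² = μ(2/r − 1/a_t): v = 0.3511 km/s.

v = 351 m/s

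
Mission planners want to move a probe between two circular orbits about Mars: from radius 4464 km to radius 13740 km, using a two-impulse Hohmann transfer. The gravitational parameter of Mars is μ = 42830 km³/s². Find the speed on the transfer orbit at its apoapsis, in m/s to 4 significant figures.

v = 1236 m/s

Semi-major axis of the transfer orbit: a_t = (4464 + 13740)/2 = 9102 km.
The apoapsis of the transfer ellipse is at r = 13740 km.
From the vis-viva equation, v = √[μ(2/r − 1/a_t)] = 1.236 km/s.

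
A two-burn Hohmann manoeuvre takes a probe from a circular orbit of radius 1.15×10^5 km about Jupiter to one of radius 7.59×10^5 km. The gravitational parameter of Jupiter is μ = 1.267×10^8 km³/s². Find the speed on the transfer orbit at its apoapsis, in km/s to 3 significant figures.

Semi-major axis of the transfer orbit: a_t = (1.150×10^5 + 7.590×10^5)/2 = 4.370×10^5 km.
At apoapsis, r = 7.590×10^5 km.
Applying v² = μ(2/r − 1/a_t): v = 6.628 km/s.

v = 6.63 km/s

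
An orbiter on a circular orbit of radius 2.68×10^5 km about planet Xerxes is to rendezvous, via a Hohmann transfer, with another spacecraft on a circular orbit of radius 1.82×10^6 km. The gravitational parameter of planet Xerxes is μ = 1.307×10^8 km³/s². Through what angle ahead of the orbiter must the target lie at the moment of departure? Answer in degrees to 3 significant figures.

Transfer-ellipse semi-major axis a_t = (r₁ + r₂)/2 = (2.680×10^5 + 1.820×10^6)/2 = 1.044×10^6 km.
Transfer time t = π√(a_t³/μ) = 2.9313×10^5 s.
The target's mean motion on its circular orbit is ω₂ = √(μ/r₂³) = 4.6562×10^-6 rad/s.
Angle swept by the target during transfer: ω₂·t = 1.3649 rad = 78.20°.
The orbiter traverses 180° on the transfer ellipse, so the target must lead by 180° − 78.20° = 102°.

φ = 102°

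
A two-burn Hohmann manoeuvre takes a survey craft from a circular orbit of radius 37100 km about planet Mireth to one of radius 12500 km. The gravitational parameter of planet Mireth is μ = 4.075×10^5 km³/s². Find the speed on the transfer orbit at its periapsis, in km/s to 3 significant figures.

The Hohmann ellipse has a_t = (r₁ + r₂)/2 = 24800 km.
At periapsis, r = 12500 km.
Vis-viva: v = √[μ(2/r − 1/a_t)] = √[4.075×10^5 × (2/12500 − 1/24800)] = 6.983 km/s.

v = 6.98 km/s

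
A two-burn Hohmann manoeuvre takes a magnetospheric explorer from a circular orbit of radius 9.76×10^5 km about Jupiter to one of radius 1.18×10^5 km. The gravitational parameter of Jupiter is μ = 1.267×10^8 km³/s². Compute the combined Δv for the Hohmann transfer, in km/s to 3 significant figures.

Transfer-ellipse semi-major axis a_t = (r₁ + r₂)/2 = (9.760×10^5 + 1.180×10^5)/2 = 5.470×10^5 km.
Circular speed at r₁: v₁ = √(μ/r₁) = √(1.267×10^8/9.760×10^5) = 11.394 km/s.
On the transfer ellipse at r₁, v² = μ(2/r − 1/a) gives v_a = √[μ(2/r₁ − 1/a_t)] = 5.2919 km/s.
First burn Δv₁ = |v_a − v₁| = 6.102 km/s.
Circular speed at r₂: v₂ = √(μ/r₂) = 32.77 km/s.
Transfer-orbit speed at r₂: v_p = √[μ(2/r₂ − 1/a_t)] = 43.77 km/s.
Second burn Δv₂ = |v₂ − v_p| = 11.00 km/s.
Δv = Δv₁ + Δv₂ = 6.102 + 11.00 = 17.10 km/s.

Δv = 17.1 km/s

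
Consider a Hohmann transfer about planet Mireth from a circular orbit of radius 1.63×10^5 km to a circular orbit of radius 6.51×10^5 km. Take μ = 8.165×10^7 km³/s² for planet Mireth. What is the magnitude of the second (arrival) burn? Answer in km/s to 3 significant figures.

The Hohmann ellipse has a_t = (r₁ + r₂)/2 = 4.070×10^5 km.
On the circular orbit at r = 6.510×10^5 km, v_c = √(μ/r) = 11.199 km/s.
Transfer-orbit speed at the same r (vis-viva, a = a_t): v_t = √[μ(2/r − 1/a_t)] = 7.0874 km/s.
Δv₂ = |v_t − v_c| = |7.0874 − 11.199| = 4.112 km/s.

Δv₂ = 4.11 km/s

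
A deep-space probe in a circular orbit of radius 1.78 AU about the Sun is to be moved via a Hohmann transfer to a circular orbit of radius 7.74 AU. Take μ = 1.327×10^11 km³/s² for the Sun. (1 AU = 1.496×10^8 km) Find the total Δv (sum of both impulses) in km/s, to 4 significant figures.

In km: r₁ = 1.78 × 1.496×10^8 = 2.66288×10^8 km; r₂ = 7.74 × 1.496×10^8 = 1.157904×10^9 km.
Semi-major axis of the transfer orbit: a_t = (2.66288×10^8 + 1.157904×10^9)/2 = 7.12096×10^8 km.
At r₁ the circular-orbit speed is v₁ = √(μ/r₁) = 22.323 km/s.
Transfer-orbit speed at r₁ (vis-viva equation): v_p = √[μ(2/r₁ − 1/a_t)] = 28.466 km/s.
First burn Δv₁ = |v_p − v₁| = 6.143 km/s.
Circular speed at r₂: v₂ = √(μ/r₂) = 10.705 km/s.
Transfer-orbit speed at r₂: v_a = √[μ(2/r₂ − 1/a_t)] = 6.5464 km/s.
Second burn Δv₂ = |v₂ − v_a| = 4.159 km/s.
Total Δv = Δv₁ + Δv₂ = 10.30 km/s.

Δv = 10.30 km/s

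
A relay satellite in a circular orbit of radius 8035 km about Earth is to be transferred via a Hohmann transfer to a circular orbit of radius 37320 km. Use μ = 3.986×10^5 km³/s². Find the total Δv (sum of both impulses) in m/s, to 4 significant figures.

The Hohmann ellipse has a_t = (r₁ + r₂)/2 = 22677.5 km.
At r₁ the circular-orbit speed is v₁ = √(μ/r₁) = 7.043 km/s.
On the transfer ellipse at r₁, vis-viva gives v_p = √[μ(2/r₁ − 1/a_t)] = 9.035 km/s.
First burn Δv₁ = |v_p − v₁| = 1.992 km/s.
At r₂, v₂ = √(μ/r₂) = 3.268 km/s.
Transfer-orbit speed at r₂: v_a = √[μ(2/r₂ − 1/a_t)] = 1.945 km/s.
Second burn Δv₂ = |v₂ − v_a| = 1.323 km/s.
Δv = Δv₁ + Δv₂ = 1.992 + 1.323 = 3.315 km/s.

Δv = 3315 m/s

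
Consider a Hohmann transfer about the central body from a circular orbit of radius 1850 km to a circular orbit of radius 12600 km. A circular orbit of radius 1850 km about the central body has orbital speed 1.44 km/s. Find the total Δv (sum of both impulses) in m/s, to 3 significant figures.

Δv = 734 m/s

From the circular-orbit relation v² = μ/r at r = 1850 km: μ = v²r = (1.44)² × 1850 = 3836.16 km³/s².
Transfer-ellipse semi-major axis a_t = (r₁ + r₂)/2 = (1850 + 12600)/2 = 7225 km.
At r₁ the circular-orbit speed is v₁ = √(μ/r₁) = 1.4400 km/s.
Transfer-orbit speed at r₁ (vis-viva): v_p = √[μ(2/r₁ − 1/a_t)] = 1.9016 km/s.
First burn Δv₁ = |v_p − v₁| = 0.4616 km/s.
Circular speed at r₂: v₂ = √(μ/r₂) = 0.5518 km/s.
Transfer-orbit speed at r₂: v_a = √[μ(2/r₂ − 1/a_t)] = 0.2792 km/s.
Second burn Δv₂ = |v₂ − v_a| = 0.2726 km/s.
Total Δv = Δv₁ + Δv₂ = 0.7342 km/s.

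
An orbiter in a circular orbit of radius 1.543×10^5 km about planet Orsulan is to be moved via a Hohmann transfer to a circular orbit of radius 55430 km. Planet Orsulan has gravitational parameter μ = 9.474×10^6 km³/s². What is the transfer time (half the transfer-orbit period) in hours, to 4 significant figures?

t = 9.628 hours

The Hohmann ellipse has a_t = (r₁ + r₂)/2 = 1.04865×10^5 km.
By Kepler's third law the transfer-orbit period is T = 2π√(a_t³/μ), so t = T/2 = 34660 s.
Converting: 34660 s ÷ 3600 s/hour = 9.628 hours.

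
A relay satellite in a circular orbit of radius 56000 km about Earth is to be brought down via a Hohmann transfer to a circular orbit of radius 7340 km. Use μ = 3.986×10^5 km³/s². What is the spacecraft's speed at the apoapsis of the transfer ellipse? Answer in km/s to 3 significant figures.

The Hohmann ellipse has a_t = (r₁ + r₂)/2 = 31670 km.
At apoapsis, r = 56000 km.
Applying v² = μ(2/r − 1/a_t): v = 1.284 km/s.

v = 1.28 km/s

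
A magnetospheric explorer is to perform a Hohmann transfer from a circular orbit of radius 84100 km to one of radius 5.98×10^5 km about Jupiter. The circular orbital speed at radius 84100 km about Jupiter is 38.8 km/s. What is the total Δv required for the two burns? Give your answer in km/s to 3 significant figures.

From the circular-orbit relation v² = μ/r at r = 84100 km: μ = v²r = (38.8)² × 84100 = 1.26608×10^8 km³/s².
The Hohmann ellipse has a_t = (r₁ + r₂)/2 = 3.4105×10^5 km.
Circular speed at r₁: v₁ = √(μ/r₁) = √(1.26608×10^8/84100) = 38.800 km/s.
Transfer-orbit speed at r₁ (vis-viva): v_p = √[μ(2/r₁ − 1/a_t)] = 51.378 km/s.
First burn Δv₁ = |v_p − v₁| = 12.578 km/s.
Circular speed at r₂: v₂ = √(μ/r₂) = 14.5505 km/s.
Transfer-orbit speed at r₂: v_a = √[μ(2/r₂ − 1/a_t)] = 7.22550 km/s.
Second burn Δv₂ = |v₂ − v_a| = 7.3250 km/s.
Total Δv = Δv₁ + Δv₂ = 19.90 km/s.

Δv = 19.9 km/s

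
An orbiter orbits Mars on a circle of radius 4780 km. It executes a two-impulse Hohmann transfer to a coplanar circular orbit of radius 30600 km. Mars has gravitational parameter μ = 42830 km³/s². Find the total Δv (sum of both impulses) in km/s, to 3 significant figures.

Semi-major axis of the transfer orbit: a_t = (4780 + 30600)/2 = 17690 km.
At r₁ the circular-orbit speed is v₁ = √(μ/r₁) = 2.993368 km/s.
Transfer-orbit speed at r₁ (vis-viva equation): v_p = √[μ(2/r₁ − 1/a_t)] = 3.936923 km/s.
First burn Δv₁ = |v_p − v₁| = 0.9436 km/s.
At r₂, v₂ = √(μ/r₂) = 1.1831 km/s.
Transfer-orbit speed at r₂: v_a = √[μ(2/r₂ − 1/a_t)] = 0.61498 km/s.
Second burn Δv₂ = |v₂ − v_a| = 0.5681 km/s.
Δv = Δv₁ + Δv₂ = 0.9436 + 0.5681 = 1.512 km/s.

Δv = 1.51 km/s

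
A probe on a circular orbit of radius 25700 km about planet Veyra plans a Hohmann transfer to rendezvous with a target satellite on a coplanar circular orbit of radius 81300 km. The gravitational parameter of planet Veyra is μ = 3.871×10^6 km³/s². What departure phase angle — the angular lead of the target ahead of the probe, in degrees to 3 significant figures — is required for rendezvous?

φ = 83.9°

The Hohmann ellipse has a_t = (r₁ + r₂)/2 = 53500 km.
The half-period of the transfer ellipse is t = π√(a_t³/μ) = 19760 s.
Target angular speed ω₂ = √(μ/r₂³) = 8.487×10^-5 rad/s.
Angle swept by the target during transfer: ω₂·t = 1.677 rad = 96.09°.
Arrival is 180° from departure on the ellipse, so φ = 180° − 96.09° = 83.9°.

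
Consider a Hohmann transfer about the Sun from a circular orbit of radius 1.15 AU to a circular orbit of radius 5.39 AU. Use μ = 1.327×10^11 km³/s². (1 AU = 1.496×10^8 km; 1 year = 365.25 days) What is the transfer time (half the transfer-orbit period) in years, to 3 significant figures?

In km: r₁ = 1.15 × 1.496×10^8 = 1.7204×10^8 km; r₂ = 5.39 × 1.496×10^8 = 8.06344×10^8 km.
The Hohmann ellipse has a_t = (r₁ + r₂)/2 = 4.89192×10^8 km.
Half the transfer-orbit period gives t = π√(a_t³/μ) = 9.331×10^7 s.
Converting: 9.331×10^7 s ÷ 3.15576×10^7 s/year (365.25 × 86400) = 2.96 years.

t = 2.96 years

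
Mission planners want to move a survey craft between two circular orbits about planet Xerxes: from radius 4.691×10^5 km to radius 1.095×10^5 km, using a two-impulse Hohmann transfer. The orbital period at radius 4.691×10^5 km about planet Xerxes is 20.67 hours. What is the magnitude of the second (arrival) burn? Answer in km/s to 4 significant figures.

From Kepler's third law T² = 4π²r³/μ at r = 4.691×10^5 km, T = 20.67 hours = 20.67 × 3600 s = 74412 s: μ = 4π²r³/T² = 7.35987×10^8 km³/s².
Transfer-ellipse semi-major axis a_t = (r₁ + r₂)/2 = (4.691×10^5 + 1.095×10^5)/2 = 2.893×10^5 km.
On the circular orbit at r = 1.095×10^5 km, v_c = √(μ/r) = 81.9838 km/s.
Transfer-orbit speed at the same r (vis-viva, a = a_t): v_t = √[μ(2/r − 1/a_t)] = 104.397 km/s.
Δv₂ = |v_t − v_c| = |104.397 − 81.9838| = 22.41 km/s.

Δv₂ = 22.41 km/s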